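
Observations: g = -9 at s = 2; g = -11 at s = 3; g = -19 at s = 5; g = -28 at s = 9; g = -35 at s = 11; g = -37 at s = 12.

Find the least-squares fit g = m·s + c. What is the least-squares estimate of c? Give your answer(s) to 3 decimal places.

c = -3.411

Sums needed: Σs·s = 384, Σs = 42, Σ1 = 6.
For Aᵀg: Σs·g = -1227, Σg = -139.
So AᵀA·[m, c]ᵀ = Aᵀg: [[384, 42]; [42, 6]]·[m, c]ᵀ = [-1227, -139]ᵀ.
det = 384·6 − 42² = 540.
m = ((-1227)·6 − 42·(-139))/540 = -127/45; c = (384·(-139) − 42·(-1227))/540 = -307/90.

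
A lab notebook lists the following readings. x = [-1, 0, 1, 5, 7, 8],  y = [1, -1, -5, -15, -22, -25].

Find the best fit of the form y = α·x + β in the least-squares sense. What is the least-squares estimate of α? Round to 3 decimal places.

From the data, Σx·x = 140, Σx = 20, Σ1 = 6.
And Σx·y = -435, Σy = -67.
So MᵀM·[α, β]ᵀ = Mᵀy: [[140, 20]; [20, 6]]·[α, β]ᵀ = [-435, -67]ᵀ.
Determinant 140·6 − 20² = 440.
α = ((-435)·6 − 20·(-67))/440 = -127/44; β = (140·(-67) − 20·(-435))/440 = -17/11.

α = -2.886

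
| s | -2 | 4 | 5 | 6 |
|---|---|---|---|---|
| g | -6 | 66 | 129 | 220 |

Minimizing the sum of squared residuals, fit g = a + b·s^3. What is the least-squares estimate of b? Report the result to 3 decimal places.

b = 1.011

With design matrix X, XᵀX = [[4, 397]; [397, 66441]] and Xᵀg = [409, 67917]ᵀ.
Determinant 4·66441 − 397² = 108155.
a = (409·66441 − 397·67917)/108155 = 42264/21631; b = (4·67917 − 397·409)/108155 = 21859/21631.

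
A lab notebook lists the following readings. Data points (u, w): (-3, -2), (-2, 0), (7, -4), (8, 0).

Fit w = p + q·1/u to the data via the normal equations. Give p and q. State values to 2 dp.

From the data, Σ1 = 4, Σ1/u = -95/168, Σ1/u·1/u = 11209/28224.
Moment sums: Σw = -6, Σ1/u·w = 2/21.
Determinant 4·(11209/28224) − (-95/168)² = 3979/3136.
p = ((-6)·(11209/28224) − (-95/168)·(2/21))/(3979/3136) = -2858/1557; q = (4·(2/21) − (-95/168)·(-6))/(3979/3136) = -1232/519.

p = -1.84, q = -2.37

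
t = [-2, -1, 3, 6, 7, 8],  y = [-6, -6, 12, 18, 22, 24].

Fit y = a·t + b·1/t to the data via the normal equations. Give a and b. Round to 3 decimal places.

Entries of XᵀX: Σt·t = 163, Σt·1/t = 6, Σ1/t·1/t = 40217/28224.
Moment sums: Σt·y = 508, Σ1/t·y = 155/7.
Normal equations: [[163, 6]; [6, 40217/28224]]·[a, b]ᵀ = [508, 155/7]ᵀ.
Δ = 163·(40217/28224) − 6² = 5539307/28224.
a = (508·(40217/28224) − 6·(155/7))/(5539307/28224) = 16680476/5539307; b = (163·(155/7) − 6·508)/(5539307/28224) = 15841728/5539307.

a = 3.011, b = 2.860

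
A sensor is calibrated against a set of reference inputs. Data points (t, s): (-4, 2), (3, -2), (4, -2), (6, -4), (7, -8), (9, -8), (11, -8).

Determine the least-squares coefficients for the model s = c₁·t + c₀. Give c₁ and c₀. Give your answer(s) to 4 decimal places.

c₁ = -0.7540, c₀ = -0.4080

Forming MᵀM = [[328, 36]; [36, 7]] and Mᵀs = [-262, -30]ᵀ gives MᵀM·[c₁, c₀]ᵀ = Mᵀs.
det = 328·7 − 36² = 1000.
c₁ = ((-262)·7 − 36·(-30))/1000 = -377/500; c₀ = (328·(-30) − 36·(-262))/1000 = -51/125.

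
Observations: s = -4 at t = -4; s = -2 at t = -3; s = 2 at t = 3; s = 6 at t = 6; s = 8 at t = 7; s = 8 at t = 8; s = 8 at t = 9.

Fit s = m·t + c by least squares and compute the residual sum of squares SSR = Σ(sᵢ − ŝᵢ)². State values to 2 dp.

SSR = 3.62

Setting ∂/∂m … = 0 gives: 264·m + 26·c = 256;  26·m + 7·c = 26.
(Σt·t = 264, Σt = 26, Σ1 = 7, Σt·s = 256, Σs = 26.)
det = 264·7 − 26² = 1172.
m = (256·7 − 26·26)/1172 = 279/293; c = (264·26 − 26·256)/1172 = 52/293.
Residuals: -108/293, 199/293, -303/293, 32/293, 339/293, 60/293, -219/293; SSR = 1060/293.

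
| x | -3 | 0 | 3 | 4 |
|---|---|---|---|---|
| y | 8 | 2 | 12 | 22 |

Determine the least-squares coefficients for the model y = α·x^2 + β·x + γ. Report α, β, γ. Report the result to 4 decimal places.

α = 1.0303, β = 0.8364, γ = 1.4061

Sums needed: Σx^2·x^2 = 418, Σx^2·x = 64, Σx^2 = 34, Σx·x = 34, Σx = 4, Σ1 = 4.
And Σx^2·y = 532, Σx·y = 100, Σy = 44.
AᵀA·[α, β, γ]ᵀ = Aᵀy becomes [[418, 64, 34]; [64, 34, 4]; [34, 4, 4]]·[α, β, γ]ᵀ = [532, 100, 44]ᵀ.
Inverting the 3×3 Gram matrix, [α, β, γ]ᵀ = [34/33, 46/55, 232/165]ᵀ.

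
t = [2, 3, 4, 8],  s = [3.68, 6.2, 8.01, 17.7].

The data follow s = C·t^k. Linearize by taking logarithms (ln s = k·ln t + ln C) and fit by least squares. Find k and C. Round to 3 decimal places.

k = 1.119, C = 1.732

Taking logs, ln s = k·ln t + ln C, so regress ln s on ln t.
XᵀX = [[7.9333, 5.2575]; [5.2575, 4]], rhs = [11.7674, 8.0817]ᵀ  (here Σln t = 5.2575, Σ(ln t)² = 7.9333, Σln s = 8.0817, Σln t·ln s = 11.7674).
Solving (det = 4.0919): k = 1.11933, ln C = 0.54922, so C = exp(0.54922) = 1.73190.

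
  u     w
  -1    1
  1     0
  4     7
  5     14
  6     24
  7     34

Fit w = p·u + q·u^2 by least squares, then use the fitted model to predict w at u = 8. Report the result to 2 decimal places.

ŵ = 45.95

Compute the Gram sums: Σu·u = 128, Σu·u^2 = 748, Σu^2·u^2 = 4580.
And Σu·w = 479, Σu^2·w = 2993.
XᵀX·[p, q]ᵀ = Xᵀw becomes [[128, 748]; [748, 4580]]·[p, q]ᵀ = [479, 2993]ᵀ.
Eliminating q: 4580·(row 1) − 748·(row 2) gives 26736·p = 4580·479 − 748·2993 = -44944, so p = -2809/1671.
Then q = (2993 − 748·(-2809/1671))/4580 = 6203/6684.
At u = 8: ŵ = (-2809/1671)·(8) + (6203/6684)·(64) = 25592/557.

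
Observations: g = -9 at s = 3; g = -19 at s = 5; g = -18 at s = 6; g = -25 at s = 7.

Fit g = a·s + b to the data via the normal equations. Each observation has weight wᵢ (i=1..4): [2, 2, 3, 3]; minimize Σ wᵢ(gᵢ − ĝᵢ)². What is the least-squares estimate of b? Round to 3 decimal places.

Setting ∂/∂a … = 0 gives: 323·a + 55·b = -1093;  55·a + 10·b = -185.
(Σwᵢ·s·s = 323, Σwᵢ·s = 55, Σwᵢ·1 = 10, Σwᵢ·s·g = -1093, Σwᵢ·g = -185.)
Δ = 323·10 − 55² = 205.
a = ((-1093)·10 − 55·(-185))/205 = -151/41; b = (323·(-185) − 55·(-1093))/205 = 72/41.

b = 1.756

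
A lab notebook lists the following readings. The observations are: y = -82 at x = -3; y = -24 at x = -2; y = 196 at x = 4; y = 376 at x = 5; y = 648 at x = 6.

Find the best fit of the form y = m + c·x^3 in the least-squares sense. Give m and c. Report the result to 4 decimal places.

Normal-equation sums: Σ1 = 5, Σx^3 = 370, Σx^3·x^3 = 67170.
And Σy = 1114, Σx^3·y = 201918.
MᵀM·[m, c]ᵀ = Mᵀy becomes [[5, 370]; [370, 67170]]·[m, c]ᵀ = [1114, 201918]ᵀ.
Eliminating c: 67170·(row 1) − 370·(row 2) gives 198950·m = 67170·1114 − 370·201918 = 117720, so m = 11772/19895.
Then c = (201918 − 370·(11772/19895))/67170 = 59741/19895.

m = 0.5917, c = 3.0028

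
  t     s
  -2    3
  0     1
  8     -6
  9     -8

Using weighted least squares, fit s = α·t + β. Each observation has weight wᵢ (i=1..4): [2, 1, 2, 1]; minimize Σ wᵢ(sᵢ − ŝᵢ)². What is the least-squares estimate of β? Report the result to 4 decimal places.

Sums needed: Σwᵢ·t·t = 217, Σwᵢ·t = 21, Σwᵢ·1 = 6.
And Σwᵢ·t·s = -180, Σwᵢ·s = -13.
So XᵀWX·[α, β]ᵀ = XᵀWs: [[217, 21]; [21, 6]]·[α, β]ᵀ = [-180, -13]ᵀ.
det = 217·6 − 21² = 861.
α = ((-180)·6 − 21·(-13))/861 = -269/287; β = (217·(-13) − 21·(-180))/861 = 137/123.

β = 1.1138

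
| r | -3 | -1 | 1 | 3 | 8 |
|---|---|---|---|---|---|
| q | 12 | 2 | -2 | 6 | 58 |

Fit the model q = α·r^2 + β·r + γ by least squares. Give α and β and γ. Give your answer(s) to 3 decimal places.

α = 1.061, β = -1.128, γ = -0.823

Forming MᵀM = [[4260, 512, 84]; [512, 84, 8]; [84, 8, 5]] and Mᵀq = [3874, 442, 76]ᵀ gives MᵀM·[α, β, γ]ᵀ = Mᵀq.
Inverting the 3×3 Gram matrix, [α, β, γ]ᵀ = [39961/37658, -42467/37658, -15498/18829]ᵀ.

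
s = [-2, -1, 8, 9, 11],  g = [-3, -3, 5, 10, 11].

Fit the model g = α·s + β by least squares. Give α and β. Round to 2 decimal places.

α = 1.10, β = -1.48

From the data, Σs·s = 271, Σs = 25, Σ1 = 5.
Moment sums: Σs·g = 260, Σg = 20.
Determinant 271·5 − 25² = 730.
α = (260·5 − 25·20)/730 = 80/73; β = (271·20 − 25·260)/730 = -108/73.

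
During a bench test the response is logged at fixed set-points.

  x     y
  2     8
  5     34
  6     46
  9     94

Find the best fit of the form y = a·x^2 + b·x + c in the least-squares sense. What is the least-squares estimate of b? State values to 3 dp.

Setting ∂/∂a … = 0 gives: 8498·a + 1078·b + 146·c = 10152;  1078·a + 146·b + 22·c = 1308;  146·a + 22·b + 4·c = 182.
(Σx^2·x^2 = 8498, Σx^2·x = 1078, Σx^2 = 146, Σx·x = 146, Σx = 22, Σ1 = 4, Σx^2·y = 10152, Σx·y = 1308, Σy = 182.)
Inverting the 3×3 Gram matrix, [a, b, c]ᵀ = [11/12, 659/300, -1/25]ᵀ.

b = 2.197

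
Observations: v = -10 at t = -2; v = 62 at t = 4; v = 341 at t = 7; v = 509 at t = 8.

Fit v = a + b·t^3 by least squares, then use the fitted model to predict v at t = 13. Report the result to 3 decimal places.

v̂ = 2191.578

Compute the Gram sums: Σ1 = 4, Σt^3 = 911, Σt^3·t^3 = 383953.
For Xᵀv: Σv = 902, Σt^3·v = 381619.
Normal equations: [[4, 911]; [911, 383953]]·[a, b]ᵀ = [902, 381619]ᵀ.
Eliminating b: 383953·(row 1) − 911·(row 2) gives 705891·a = 383953·902 − 911·381619 = -1329303, so a = -443101/235297.
Then b = (381619 − 911·(-443101/235297))/383953 = 234918/235297.
At t = 13: v̂ = (-443101/235297)·(1) + (234918/235297)·(2197) = 515671745/235297.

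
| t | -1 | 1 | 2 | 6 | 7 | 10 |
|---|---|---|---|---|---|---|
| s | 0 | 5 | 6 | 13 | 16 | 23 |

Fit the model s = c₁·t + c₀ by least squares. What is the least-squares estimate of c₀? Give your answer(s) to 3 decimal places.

The normal system XᵀX·[c₁, c₀]ᵀ = Xᵀs is [[191, 25]; [25, 6]]·[c₁, c₀]ᵀ = [437, 63]ᵀ.
Eliminating c₀: 6·(row 1) − 25·(row 2) gives 521·c₁ = 6·437 − 25·63 = 1047, so c₁ = 1047/521.
Then c₀ = (63 − 25·(1047/521))/6 = 1108/521.

c₀ = 2.127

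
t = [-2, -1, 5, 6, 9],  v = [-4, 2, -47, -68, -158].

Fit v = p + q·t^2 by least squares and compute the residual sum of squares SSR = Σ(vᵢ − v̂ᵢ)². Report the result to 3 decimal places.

SSR = 0.795

MᵀM·[p, q]ᵀ = Mᵀv reads: 5·p + 147·q = -275;  147·p + 8499·q = -16435.
Eliminating q: 8499·(row 1) − 147·(row 2) gives 20886·p = 8499·(-275) − 147·(-16435) = 78720, so p = 13120/3481.
Then q = ((-16435) − 147·(13120/3481))/8499 = -20875/10443.
Residuals: 2368/10443, 2401/10443, -8306/10443, 672/3481, 507/3481; SSR = 8306/10443.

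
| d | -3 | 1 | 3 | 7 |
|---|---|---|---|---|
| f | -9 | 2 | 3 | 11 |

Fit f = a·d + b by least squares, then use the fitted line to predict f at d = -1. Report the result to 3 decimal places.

From the data, Σd·d = 68, Σd = 8, Σ1 = 4.
For Mᵀf: Σd·f = 115, Σf = 7.
det = 68·4 − 8² = 208.
a = (115·4 − 8·7)/208 = 101/52; b = (68·7 − 8·115)/208 = -111/52.
At d = -1: f̂ = (101/52)·(-1) + (-111/52)·(1) = -53/13.

f̂ = -4.077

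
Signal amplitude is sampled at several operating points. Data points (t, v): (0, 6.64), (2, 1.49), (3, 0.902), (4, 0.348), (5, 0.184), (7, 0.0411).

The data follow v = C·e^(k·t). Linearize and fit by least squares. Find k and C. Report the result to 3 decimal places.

k = -0.726, C = 6.787

Linearized form: ln v = k·t + ln C. From the 6 transformed points,
Σt = 21.0000, Σ(t)² = 103.0000, Σln v = -3.7514, Σt·ln v = -34.5404.
Normal system: [[103.0000, 21.0000]; [21.0000, 6]]·[k, ln C]ᵀ = [-34.5404, -3.7514]ᵀ.
Solving (det = 177.0000): k = -0.72578, ln C = 1.91501, so C = exp(1.91501) = 6.78703.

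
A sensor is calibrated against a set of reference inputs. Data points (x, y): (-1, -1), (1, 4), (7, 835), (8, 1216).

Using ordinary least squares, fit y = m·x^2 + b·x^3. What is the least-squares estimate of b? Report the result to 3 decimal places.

b = 1.977

The normal system AᵀA·[m, b]ᵀ = Aᵀy is [[6499, 49575]; [49575, 379795]]·[m, b]ᵀ = [118742, 909002]ᵀ.
det = 6499·379795 − 49575² = 10607080.
m = (118742·379795 − 49575·909002)/10607080 = 1692187/530354; b = (6499·909002 − 49575·118742)/10607080 = 5242337/2651770.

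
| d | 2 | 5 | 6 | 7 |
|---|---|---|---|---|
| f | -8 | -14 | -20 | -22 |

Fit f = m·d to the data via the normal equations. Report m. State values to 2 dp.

From the data, Σd·d = 114.
And Σd·f = -360.
So AᵀA·[m]ᵀ = Aᵀf: [[114]]·[m]ᵀ = [-360]ᵀ.
Hence m = -360 / 114 ≈ -3.15789.

m = -3.16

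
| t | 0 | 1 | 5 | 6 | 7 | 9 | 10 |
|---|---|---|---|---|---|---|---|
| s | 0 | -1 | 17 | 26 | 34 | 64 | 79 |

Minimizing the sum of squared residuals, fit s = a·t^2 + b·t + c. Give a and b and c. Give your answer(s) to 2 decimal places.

The normal system MᵀM·[a, b, c]ᵀ = Mᵀs is [[20884, 2414, 292]; [2414, 292, 38]; [292, 38, 7]]·[a, b, c]ᵀ = [16110, 1844, 219]ᵀ.
Solving the 3×3 system (Gaussian elimination) gives a = 31967/34419, b = -46045/34419, c = -29/149.

a = 0.93, b = -1.34, c = -0.19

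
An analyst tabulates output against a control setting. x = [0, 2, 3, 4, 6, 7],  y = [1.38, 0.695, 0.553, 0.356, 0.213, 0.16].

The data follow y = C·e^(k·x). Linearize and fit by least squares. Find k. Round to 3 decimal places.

k = -0.307

Taking logs, ln y = k·x + ln C, so regress ln y on x.
Σx = 22.0000, Σ(x)² = 114.0000, Σln y = -5.0460, Σx·ln y = -28.7430.
Equations: 114.0000·k + 22.0000·ln C = -28.7430;  22.0000·k + 6·ln C = -5.0460.
Δ = 114.0000·6 − (22.0000)² = 200.0000; k = (-28.7430·6 − 22.0000·-5.0460)/200.0000 = -0.30723, ln C = (114.0000·-5.0460 − 22.0000·-28.7430)/200.0000 = 0.28550.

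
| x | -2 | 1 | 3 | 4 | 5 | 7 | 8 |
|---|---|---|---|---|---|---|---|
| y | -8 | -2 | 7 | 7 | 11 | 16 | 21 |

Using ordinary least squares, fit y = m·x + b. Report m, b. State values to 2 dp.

The normal equations are: 168·m + 26·b = 398;  26·m + 7·b = 52.
Δ = 168·7 − 26² = 500.
m = (398·7 − 26·52)/500 = 717/250; b = (168·52 − 26·398)/500 = -403/125.

m = 2.87, b = -3.22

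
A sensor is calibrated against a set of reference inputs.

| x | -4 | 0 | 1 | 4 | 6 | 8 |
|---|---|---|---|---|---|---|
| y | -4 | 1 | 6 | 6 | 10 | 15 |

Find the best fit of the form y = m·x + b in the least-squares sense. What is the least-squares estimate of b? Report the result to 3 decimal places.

b = 1.976

AᵀA·[m, b]ᵀ = Aᵀy reads: 133·m + 15·b = 226;  15·m + 6·b = 34.
Determinant 133·6 − 15² = 573.
m = (226·6 − 15·34)/573 = 282/191; b = (133·34 − 15·226)/573 = 1132/573.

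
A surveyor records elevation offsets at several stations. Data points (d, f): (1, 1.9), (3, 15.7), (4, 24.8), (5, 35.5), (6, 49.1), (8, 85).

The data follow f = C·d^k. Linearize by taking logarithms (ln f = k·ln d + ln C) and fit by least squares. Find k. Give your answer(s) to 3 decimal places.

With ln fᵢ as the transformed response and ln dᵢ as the regressor:
Σln d = 7.9655, Σ(ln d)² = 13.2535, Σln f = 18.5124, Σln d·ln f = 29.4364.
Equations: 13.2535·k + 7.9655·ln C = 29.4364;  7.9655·k + 6·ln C = 18.5124.
Solving (det = 16.0713): k = 1.81424, ln C = 0.67683.

k = 1.814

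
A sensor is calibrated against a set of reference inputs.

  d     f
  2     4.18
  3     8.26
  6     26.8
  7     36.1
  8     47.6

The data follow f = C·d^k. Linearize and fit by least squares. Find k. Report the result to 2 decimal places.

k = 1.74

Taking logs, ln f = k·ln d + ln C, so regress ln f on ln d.
Σln d = 7.6089, Σ(ln d)² = 13.0084, Σln f = 14.2793, Σln d·ln f = 24.2142.
Normal system: [[13.0084, 7.6089]; [7.6089, 5]]·[k, ln C]ᵀ = [24.2142, 14.2793]ᵀ.
Δ = 13.0084·5 − (7.6089)² = 7.1473; k = (24.2142·5 − 7.6089·14.2793)/7.1473 = 1.73800, ln C = (13.0084·14.2793 − 7.6089·24.2142)/7.1473 = 0.21102.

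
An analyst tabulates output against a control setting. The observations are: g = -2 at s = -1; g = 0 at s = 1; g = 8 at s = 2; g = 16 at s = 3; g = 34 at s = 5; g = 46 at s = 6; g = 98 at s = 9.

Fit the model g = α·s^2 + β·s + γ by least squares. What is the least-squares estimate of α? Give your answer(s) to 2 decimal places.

α = 0.98

Normal-equation sums: Σs^2·s^2 = 8581, Σs^2·s = 1105, Σs^2 = 157, Σs·s = 157, Σs = 25, Σ1 = 7.
For Xᵀg: Σs^2·g = 10618, Σs·g = 1394, Σg = 200.
Inverting the 3×3 Gram matrix, [α, β, γ]ᵀ = [3302/3381, 7397/3381, -3877/3381]ᵀ.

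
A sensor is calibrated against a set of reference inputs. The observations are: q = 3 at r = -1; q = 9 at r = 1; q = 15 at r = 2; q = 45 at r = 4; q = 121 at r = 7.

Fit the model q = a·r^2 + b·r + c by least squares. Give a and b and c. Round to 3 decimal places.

Forming AᵀA = [[2675, 415, 71]; [415, 71, 13]; [71, 13, 5]] and Aᵀq = [6721, 1063, 193]ᵀ gives AᵀA·[a, b, c]ᵀ = Aᵀq.
Row-reducing yields a = 869/413, b = 2545/1239, c = 71/21.

a = 2.104, b = 2.054, c = 3.381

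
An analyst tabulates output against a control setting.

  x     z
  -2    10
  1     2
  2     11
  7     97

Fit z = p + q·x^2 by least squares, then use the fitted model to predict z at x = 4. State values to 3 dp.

The normal system MᵀM·[p, q]ᵀ = Mᵀz is [[4, 58]; [58, 2434]]·[p, q]ᵀ = [120, 4839]ᵀ.
Eliminating q: 2434·(row 1) − 58·(row 2) gives 6372·p = 2434·120 − 58·4839 = 11418, so p = 1903/1062.
Then q = (4839 − 58·(1903/1062))/2434 = 1033/531.
At x = 4: ẑ = (1903/1062)·(1) + (1033/531)·(16) = 11653/354.

ẑ = 32.918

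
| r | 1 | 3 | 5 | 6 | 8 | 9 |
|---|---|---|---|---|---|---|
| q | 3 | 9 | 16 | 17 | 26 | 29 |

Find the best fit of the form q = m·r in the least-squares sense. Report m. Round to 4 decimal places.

Entries of XᵀX: Σr·r = 216.
And Σr·q = 681.
Normal equations: [[216]]·[m]ᵀ = [681]ᵀ.
Hence m = 681 / 216 ≈ 3.15278.

m = 3.1528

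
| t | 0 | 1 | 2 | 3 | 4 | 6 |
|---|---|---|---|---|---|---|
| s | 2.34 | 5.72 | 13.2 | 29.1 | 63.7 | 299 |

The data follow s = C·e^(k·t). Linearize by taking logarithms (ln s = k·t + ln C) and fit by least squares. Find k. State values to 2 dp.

Let Y = ln s. Fitting Y = k·t + ln C by least squares:
XᵀX = [[66.0000, 16.0000]; [16.0000, 6]], rhs = [67.8360, 18.3997]ᵀ  (here Σt = 16.0000, Σ(t)² = 66.0000, Σln s = 18.3997, Σt·ln s = 67.8360).
Slope k = (n·Σt·ln s − Σt·Σln s)/(n·Σ(t)² − (Σt)²) = (6·67.8360 − 16.0000·18.3997)/140.0000 = 0.80443; ln C = (Σln s − k·Σt)/n = 0.92146.

k = 0.80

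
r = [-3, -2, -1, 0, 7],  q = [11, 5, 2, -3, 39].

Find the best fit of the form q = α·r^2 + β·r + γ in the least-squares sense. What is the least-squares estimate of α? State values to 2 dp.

α = 1.03

Sums needed: Σr^2·r^2 = 2499, Σr^2·r = 307, Σr^2 = 63, Σr·r = 63, Σr = 1, Σ1 = 5.
And Σr^2·q = 2032, Σr·q = 228, Σq = 54.
So MᵀM·[α, β, γ]ᵀ = Mᵀq: [[2499, 307, 63]; [307, 63, 1]; [63, 1, 5]]·[α, β, γ]ᵀ = [2032, 228, 54]ᵀ.
Solving the 3×3 system (Gaussian elimination) gives α = 26171/25519, β = -34427/25519, γ = -47264/25519.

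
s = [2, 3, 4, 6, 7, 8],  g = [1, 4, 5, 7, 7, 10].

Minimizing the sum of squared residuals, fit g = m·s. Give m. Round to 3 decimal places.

From the data, Σs·s = 178.
And Σs·g = 205.
Normal equations: [[178]]·[m]ᵀ = [205]ᵀ.
m = 205/178 = 1.15169.

m = 1.152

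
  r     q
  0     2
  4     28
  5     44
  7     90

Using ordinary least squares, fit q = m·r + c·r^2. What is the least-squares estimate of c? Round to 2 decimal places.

c = 1.98

Sums needed: Σr·r = 90, Σr·r^2 = 532, Σr^2·r^2 = 3282.
And Σr·q = 962, Σr^2·q = 5958.
Normal equations: [[90, 532]; [532, 3282]]·[m, c]ᵀ = [962, 5958]ᵀ.
Δ = 90·3282 − 532² = 12356.
m = (962·3282 − 532·5958)/12356 = -3093/3089; c = (90·5958 − 532·962)/12356 = 6109/3089.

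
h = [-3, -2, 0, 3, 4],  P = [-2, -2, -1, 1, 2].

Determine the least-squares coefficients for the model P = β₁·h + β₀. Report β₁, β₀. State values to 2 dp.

The normal system XᵀX·[β₁, β₀]ᵀ = XᵀP is [[38, 2]; [2, 5]]·[β₁, β₀]ᵀ = [21, -2]ᵀ.
Δ = 38·5 − 2² = 186.
β₁ = (21·5 − 2·(-2))/186 = 109/186; β₀ = (38·(-2) − 2·21)/186 = -59/93.

β₁ = 0.59, β₀ = -0.63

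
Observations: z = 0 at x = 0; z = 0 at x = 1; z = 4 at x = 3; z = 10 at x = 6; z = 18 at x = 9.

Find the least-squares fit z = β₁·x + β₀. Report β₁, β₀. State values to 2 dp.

The normal equations are: 127·β₁ + 19·β₀ = 234;  19·β₁ + 5·β₀ = 32.
(Σx·x = 127, Σx = 19, Σ1 = 5, Σx·z = 234, Σz = 32.)
det = 127·5 − 19² = 274.
β₁ = (234·5 − 19·32)/274 = 281/137; β₀ = (127·32 − 19·234)/274 = -191/137.

β₁ = 2.05, β₀ = -1.39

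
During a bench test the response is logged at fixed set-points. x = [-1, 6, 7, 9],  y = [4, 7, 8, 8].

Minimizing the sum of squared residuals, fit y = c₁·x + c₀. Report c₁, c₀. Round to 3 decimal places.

c₁ = 0.427, c₀ = 4.507

MᵀM·[c₁, c₀]ᵀ = Mᵀy reads: 167·c₁ + 21·c₀ = 166;  21·c₁ + 4·c₀ = 27.
(Σx·x = 167, Σx = 21, Σ1 = 4, Σx·y = 166, Σy = 27.)
Eliminating c₀: 4·(row 1) − 21·(row 2) gives 227·c₁ = 4·166 − 21·27 = 97, so c₁ = 97/227.
Then c₀ = (27 − 21·(97/227))/4 = 1023/227.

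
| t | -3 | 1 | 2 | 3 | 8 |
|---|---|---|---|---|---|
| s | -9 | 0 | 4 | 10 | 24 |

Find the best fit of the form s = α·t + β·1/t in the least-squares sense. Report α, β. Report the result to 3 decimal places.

α = 3.119, β = -2.863

Compute the Gram sums: Σt·t = 87, Σt·1/t = 5, Σ1/t·1/t = 857/576.
Moment sums: Σt·s = 257, Σ1/t·s = 34/3.
Δ = 87·(857/576) − 5² = 20053/192.
α = (257·(857/576) − 5·(34/3))/(20053/192) = 187609/60159; β = (87·(34/3) − 5·257)/(20053/192) = -57408/20053.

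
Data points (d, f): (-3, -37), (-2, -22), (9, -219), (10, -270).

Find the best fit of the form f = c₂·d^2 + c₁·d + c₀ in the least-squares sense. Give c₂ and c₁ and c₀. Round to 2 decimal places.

Setting ∂/∂c₂ … = 0 gives: 16658·c₂ + 1694·c₁ + 194·c₀ = -45160;  1694·c₂ + 194·c₁ + 14·c₀ = -4516;  194·c₂ + 14·c₁ + 4·c₀ = -548.
Solving the 3×3 system (Gaussian elimination) gives c₂ = -11/4, c₁ = 773/580, c₀ = -1202/145.

c₂ = -2.75, c₁ = 1.33, c₀ = -8.29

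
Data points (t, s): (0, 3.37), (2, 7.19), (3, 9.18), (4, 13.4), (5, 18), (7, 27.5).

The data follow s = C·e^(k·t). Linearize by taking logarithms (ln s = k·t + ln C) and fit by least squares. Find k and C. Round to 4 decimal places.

Taking logs, ln s = k·t + ln C, so regress ln s on t.
Σt = 21.0000, Σ(t)² = 103.0000, Σln s = 14.2044, Σt·ln s = 58.6286.
Normal system: [[103.0000, 21.0000]; [21.0000, 6]]·[k, ln C]ᵀ = [58.6286, 14.2044]ᵀ.
Δ = 103.0000·6 − (21.0000)² = 177.0000; k = (58.6286·6 − 21.0000·14.2044)/177.0000 = 0.30214, ln C = (103.0000·14.2044 − 21.0000·58.6286)/177.0000 = 1.30992, so C = exp(1.30992) = 3.70588.

k = 0.3021, C = 3.7059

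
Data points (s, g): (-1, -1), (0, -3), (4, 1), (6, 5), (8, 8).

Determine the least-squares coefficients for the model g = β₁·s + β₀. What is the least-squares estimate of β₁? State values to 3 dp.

β₁ = 1.098

From the data, Σs·s = 117, Σs = 17, Σ1 = 5.
Moment sums: Σs·g = 99, Σg = 10.
XᵀX·[β₁, β₀]ᵀ = Xᵀg becomes [[117, 17]; [17, 5]]·[β₁, β₀]ᵀ = [99, 10]ᵀ.
Determinant 117·5 − 17² = 296.
β₁ = (99·5 − 17·10)/296 = 325/296; β₀ = (117·10 − 17·99)/296 = -513/296.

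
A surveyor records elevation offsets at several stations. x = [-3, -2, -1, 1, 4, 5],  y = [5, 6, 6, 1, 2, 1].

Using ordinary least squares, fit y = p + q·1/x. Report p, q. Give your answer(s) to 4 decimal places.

The normal equations are: 6·p + (-23/60)·q = 21;  (-23/60)·p + (8869/3600)·q = -269/30.
(Σ1 = 6, Σ1/x = -23/60, Σ1/x·1/x = 8869/3600, Σy = 21, Σ1/x·y = -269/30.)
Determinant 6·(8869/3600) − (-23/60)² = 10537/720.
p = (21·(8869/3600) − (-23/60)·(-269/30))/(10537/720) = 34775/10537; q = (6·(-269/30) − (-23/60)·21)/(10537/720) = -32940/10537.

p = 3.3003, q = -3.1261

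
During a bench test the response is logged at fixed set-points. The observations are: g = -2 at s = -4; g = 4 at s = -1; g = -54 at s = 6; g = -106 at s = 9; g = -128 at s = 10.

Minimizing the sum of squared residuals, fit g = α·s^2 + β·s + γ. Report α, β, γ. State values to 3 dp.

MᵀM·[α, β, γ]ᵀ = Mᵀg reads: 18114·α + 1880·β + 234·γ = -23358;  1880·α + 234·β + 20·γ = -2554;  234·α + 20·β + 5·γ = -286.
Inverting the 3×3 Gram matrix, [α, β, γ]ᵀ = [-256041/264919, -856059/264919, 253588/264919]ᵀ.

α = -0.966, β = -3.231, γ = 0.957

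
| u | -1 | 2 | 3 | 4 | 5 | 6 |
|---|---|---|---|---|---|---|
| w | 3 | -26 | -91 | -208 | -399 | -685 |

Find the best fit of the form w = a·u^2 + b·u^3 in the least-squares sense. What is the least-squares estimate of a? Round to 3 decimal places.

The normal system AᵀA·[a, b]ᵀ = Aᵀw is [[2275, 12199]; [12199, 67171]]·[a, b]ᵀ = [-38883, -213815]ᵀ.
Eliminating b: 67171·(row 1) − 12199·(row 2) gives 3998424·a = 67171·(-38883) − 12199·(-213815) = -3480808, so a = -435101/499803.
Then b = ((-213815) − 12199·(-435101/499803))/67171 = -1511926/499803.

a = -0.871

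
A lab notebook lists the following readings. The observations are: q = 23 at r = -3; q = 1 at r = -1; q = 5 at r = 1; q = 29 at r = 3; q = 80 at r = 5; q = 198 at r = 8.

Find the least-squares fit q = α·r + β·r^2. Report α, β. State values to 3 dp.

With design matrix A, AᵀA = [[109, 637]; [637, 4885]] and Aᵀq = [2006, 15146]ᵀ.
det = 109·4885 − 637² = 126696.
α = (2006·4885 − 637·15146)/126696 = 12609/10558; β = (109·15146 − 637·2006)/126696 = 31091/10558.

α = 1.194, β = 2.945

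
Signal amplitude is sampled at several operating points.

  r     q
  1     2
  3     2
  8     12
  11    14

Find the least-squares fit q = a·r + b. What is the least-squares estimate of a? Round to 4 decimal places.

a = 1.3625

Entries of MᵀM: Σr·r = 195, Σr = 23, Σ1 = 4.
For Mᵀq: Σr·q = 258, Σq = 30.
MᵀM·[a, b]ᵀ = Mᵀq becomes [[195, 23]; [23, 4]]·[a, b]ᵀ = [258, 30]ᵀ.
det = 195·4 − 23² = 251.
a = (258·4 − 23·30)/251 = 342/251; b = (195·30 − 23·258)/251 = -84/251.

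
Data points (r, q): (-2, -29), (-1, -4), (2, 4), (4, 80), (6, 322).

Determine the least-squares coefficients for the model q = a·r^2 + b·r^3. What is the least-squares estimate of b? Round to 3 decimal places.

Forming XᵀX = [[1585, 8799]; [8799, 50881]] and Xᵀq = [12768, 74940]ᵀ gives XᵀX·[a, b]ᵀ = Xᵀq.
Determinant 1585·50881 − 8799² = 3223984.
a = (12768·50881 − 8799·74940)/3223984 = -2437113/805996; b = (1585·74940 − 8799·12768)/3223984 = 1608567/805996.

b = 1.996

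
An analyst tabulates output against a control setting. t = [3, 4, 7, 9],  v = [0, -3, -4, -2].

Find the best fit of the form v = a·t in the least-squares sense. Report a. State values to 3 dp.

a = -0.374

The normal system XᵀX·[a]ᵀ = Xᵀv is [[155]]·[a]ᵀ = [-58]ᵀ.
Hence a = -58 / 155 ≈ -0.374194.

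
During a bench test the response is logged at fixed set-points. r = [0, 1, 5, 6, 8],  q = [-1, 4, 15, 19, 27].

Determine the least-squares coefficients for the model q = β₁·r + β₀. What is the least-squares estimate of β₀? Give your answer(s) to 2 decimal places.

β₀ = -0.50

Setting ∂/∂β₁ … = 0 gives: 126·β₁ + 20·β₀ = 409;  20·β₁ + 5·β₀ = 64.
Eliminating β₀: 5·(row 1) − 20·(row 2) gives 230·β₁ = 5·409 − 20·64 = 765, so β₁ = 153/46.
Then β₀ = (64 − 20·(153/46))/5 = -58/115.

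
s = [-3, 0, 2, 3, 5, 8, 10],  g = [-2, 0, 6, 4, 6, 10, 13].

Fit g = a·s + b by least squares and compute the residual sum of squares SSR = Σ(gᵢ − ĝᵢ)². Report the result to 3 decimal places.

SSR = 9.288

The normal equations are: 211·a + 25·b = 270;  25·a + 7·b = 37.
(Σs·s = 211, Σs = 25, Σ1 = 7, Σs·g = 270, Σg = 37.)
det = 211·7 − 25² = 852.
a = (270·7 − 25·37)/852 = 965/852; b = (211·37 − 25·270)/852 = 1057/852.
Residuals: 67/426, -1057/852, 2125/852, -136/213, -385/426, -257/852, 123/284; SSR = 7913/852.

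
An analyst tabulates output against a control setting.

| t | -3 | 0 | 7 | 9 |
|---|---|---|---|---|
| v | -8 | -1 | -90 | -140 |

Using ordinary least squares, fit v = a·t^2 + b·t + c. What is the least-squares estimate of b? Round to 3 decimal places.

b = -2.326

Forming AᵀA = [[9043, 1045, 139]; [1045, 139, 13]; [139, 13, 4]] and Aᵀv = [-15822, -1866, -239]ᵀ gives AᵀA·[a, b, c]ᵀ = Aᵀv.
Solving the 3×3 system (Gaussian elimination) gives a = -1228/843, b = -1961/843, c = -441/281.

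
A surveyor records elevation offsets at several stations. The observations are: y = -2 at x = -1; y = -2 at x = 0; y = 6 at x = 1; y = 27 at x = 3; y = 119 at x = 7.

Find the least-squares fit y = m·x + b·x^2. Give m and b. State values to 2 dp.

m = 3.41, b = 1.94

From the data, Σx·x = 60, Σx·x^2 = 370, Σx^2·x^2 = 2484.
For Mᵀy: Σx·y = 922, Σx^2·y = 6078.
Normal equations: [[60, 370]; [370, 2484]]·[m, b]ᵀ = [922, 6078]ᵀ.
Eliminating b: 2484·(row 1) − 370·(row 2) gives 12140·m = 2484·922 − 370·6078 = 41388, so m = 10347/3035.
Then b = (6078 − 370·(10347/3035))/2484 = 1177/607.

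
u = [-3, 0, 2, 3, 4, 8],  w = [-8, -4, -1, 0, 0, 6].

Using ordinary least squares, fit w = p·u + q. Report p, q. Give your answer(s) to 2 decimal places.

p = 1.25, q = -4.07

Setting ∂/∂p … = 0 gives: 102·p + 14·q = 70;  14·p + 6·q = -7.
(Σu·u = 102, Σu = 14, Σ1 = 6, Σu·w = 70, Σw = -7.)
Δ = 102·6 − 14² = 416.
p = (70·6 − 14·(-7))/416 = 259/208; q = (102·(-7) − 14·70)/416 = -847/208.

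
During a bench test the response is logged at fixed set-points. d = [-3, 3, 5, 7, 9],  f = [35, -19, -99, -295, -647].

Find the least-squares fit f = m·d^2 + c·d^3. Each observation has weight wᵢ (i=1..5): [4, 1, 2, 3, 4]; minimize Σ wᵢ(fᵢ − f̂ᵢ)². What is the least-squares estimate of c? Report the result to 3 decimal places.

c = -0.991

Normal-equation sums: Σwᵢ·d^2·d^2 = 35102, Σwᵢ·d^2·d^3 = 292138, Σwᵢ·d^3·d^3 = 2513606.
Moment sums: Σwᵢ·d^2·f = -256854, Σwᵢ·d^3·f = -2219250.
Normal equations: [[35102, 292138]; [292138, 2513606]]·[m, c]ᵀ = [-256854, -2219250]ᵀ.
Eliminating c: 2513606·(row 1) − 292138·(row 2) gives 2887986768·m = 2513606·(-256854) − 292138·(-2219250) = 2697500976, so m = 56197937/60166391.
Then c = ((-2219250) − 292138·(56197937/60166391))/2513606 = -59652076/60166391.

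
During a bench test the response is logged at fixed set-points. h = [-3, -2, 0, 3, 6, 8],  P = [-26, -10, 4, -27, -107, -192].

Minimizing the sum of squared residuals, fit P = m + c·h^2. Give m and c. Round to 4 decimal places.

m = 2.0551, c = -3.0355

Entries of XᵀX: Σ1 = 6, Σh^2 = 122, Σh^2·h^2 = 5570.
And ΣP = -358, Σh^2·P = -16657.
XᵀX·[m, c]ᵀ = XᵀP becomes [[6, 122]; [122, 5570]]·[m, c]ᵀ = [-358, -16657]ᵀ.
Eliminating c: 5570·(row 1) − 122·(row 2) gives 18536·m = 5570·(-358) − 122·(-16657) = 38094, so m = 2721/1324.
Then c = ((-16657) − 122·(2721/1324))/5570 = -4019/1324.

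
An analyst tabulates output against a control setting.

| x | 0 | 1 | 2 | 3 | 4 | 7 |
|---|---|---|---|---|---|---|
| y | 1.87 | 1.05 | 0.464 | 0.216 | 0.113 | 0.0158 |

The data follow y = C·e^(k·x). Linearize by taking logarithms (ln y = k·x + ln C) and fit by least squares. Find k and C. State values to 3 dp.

Let Y = ln y. Fitting Y = k·x + ln C by least squares:
XᵀX = [[79.0000, 17.0000]; [17.0000, 6]], rhs = [-43.8401, -7.9537]ᵀ  (here Σx = 17.0000, Σ(x)² = 79.0000, Σln y = -7.9537, Σx·ln y = -43.8401).
Slope k = (n·Σx·ln y − Σx·Σln y)/(n·Σ(x)² − (Σx)²) = (6·-43.8401 − 17.0000·-7.9537)/185.0000 = -0.69096; ln C = (Σln y − k·Σx)/n = 0.63209, so C = exp(0.63209) = 1.88154.

k = -0.691, C = 1.882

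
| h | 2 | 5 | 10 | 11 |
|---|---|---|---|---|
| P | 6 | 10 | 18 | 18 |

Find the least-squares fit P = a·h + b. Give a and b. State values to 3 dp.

a = 1.407, b = 3.148

Setting ∂/∂a … = 0 gives: 250·a + 28·b = 440;  28·a + 4·b = 52.
Eliminating b: 4·(row 1) − 28·(row 2) gives 216·a = 4·440 − 28·52 = 304, so a = 38/27.
Then b = (52 − 28·(38/27))/4 = 85/27.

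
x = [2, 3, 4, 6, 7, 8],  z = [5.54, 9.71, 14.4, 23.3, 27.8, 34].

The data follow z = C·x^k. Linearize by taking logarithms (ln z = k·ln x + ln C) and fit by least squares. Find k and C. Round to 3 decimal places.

Taking logs, ln z = k·ln x + ln C, so regress ln z on ln x.
Σln x = 8.9952, Σ(ln x)² = 14.9303, Σln z = 16.6522, Σln x·ln z = 26.8259.
Equations: 14.9303·k + 8.9952·ln C = 26.8259;  8.9952·k + 6·ln C = 16.6522.
Δ = 14.9303·6 − (8.9952)² = 8.6686; k = (26.8259·6 − 8.9952·16.6522)/8.6686 = 1.28808, ln C = (14.9303·16.6522 − 8.9952·26.8259)/8.6686 = 0.84428, so C = exp(0.84428) = 2.32631.

k = 1.288, C = 2.326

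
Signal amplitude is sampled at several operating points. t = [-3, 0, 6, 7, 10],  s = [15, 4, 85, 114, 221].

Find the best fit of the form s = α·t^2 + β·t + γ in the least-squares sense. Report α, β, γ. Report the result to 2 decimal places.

AᵀA·[α, β, γ]ᵀ = Aᵀs reads: 13778·α + 1532·β + 194·γ = 30881;  1532·α + 194·β + 20·γ = 3473;  194·α + 20·β + 5·γ = 439.
Inverting the 3×3 Gram matrix, [α, β, γ]ᵀ = [17987/9042, 16903/9042, 430/137]ᵀ.

α = 1.99, β = 1.87, γ = 3.14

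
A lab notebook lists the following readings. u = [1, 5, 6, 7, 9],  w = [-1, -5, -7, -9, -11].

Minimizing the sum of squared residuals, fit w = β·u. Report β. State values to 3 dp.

β = -1.198

The normal system AᵀA·[β]ᵀ = Aᵀw is [[192]]·[β]ᵀ = [-230]ᵀ.
Hence β = -230 / 192 ≈ -1.19792.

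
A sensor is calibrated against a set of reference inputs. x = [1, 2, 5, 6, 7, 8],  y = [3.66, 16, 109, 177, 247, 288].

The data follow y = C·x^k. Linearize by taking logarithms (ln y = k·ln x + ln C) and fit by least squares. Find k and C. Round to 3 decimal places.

k = 2.134, C = 3.660

With ln yᵢ as the transformed response and ln xᵢ as the regressor:
Sums: Σln x = 8.1197, Σ(ln x)² = 14.3918, Σln y = 25.1099, Σln x·ln y = 41.2432.
Normal system: [[14.3918, 8.1197]; [8.1197, 6]]·[k, ln C]ᵀ = [41.2432, 25.1099]ᵀ.
Δ = 14.3918·6 − (8.1197)² = 20.4213; k = (41.2432·6 − 8.1197·25.1099)/20.4213 = 2.13379, ln C = (14.3918·25.1099 − 8.1197·41.2432)/20.4213 = 1.29737, so C = exp(1.29737) = 3.65964.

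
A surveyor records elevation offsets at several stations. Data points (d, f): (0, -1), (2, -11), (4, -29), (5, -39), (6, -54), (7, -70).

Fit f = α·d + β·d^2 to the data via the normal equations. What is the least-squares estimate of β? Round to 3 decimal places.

β = -0.945

Forming XᵀX = [[130, 756]; [756, 4594]] and Xᵀf = [-1147, -6857]ᵀ gives XᵀX·[α, β]ᵀ = Xᵀf.
Δ = 130·4594 − 756² = 25684.
α = ((-1147)·4594 − 756·(-6857))/25684 = -42713/12842; β = (130·(-6857) − 756·(-1147))/25684 = -12139/12842.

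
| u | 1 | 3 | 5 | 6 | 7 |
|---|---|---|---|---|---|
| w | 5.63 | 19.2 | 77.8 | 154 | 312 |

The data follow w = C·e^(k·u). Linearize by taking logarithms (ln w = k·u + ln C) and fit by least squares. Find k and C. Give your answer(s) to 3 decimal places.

k = 0.672, C = 2.736

Linearized form: ln w = k·u + ln C. From the 5 transformed points,
AᵀA = [[120.0000, 22.0000]; [22.0000, 5]], rhs = [102.7863, 19.8171]ᵀ  (here Σu = 22.0000, Σ(u)² = 120.0000, Σln w = 19.8171, Σu·ln w = 102.7863).
Solving (det = 116.0000): k = 0.67202, ln C = 1.00652, so C = exp(1.00652) = 2.73605.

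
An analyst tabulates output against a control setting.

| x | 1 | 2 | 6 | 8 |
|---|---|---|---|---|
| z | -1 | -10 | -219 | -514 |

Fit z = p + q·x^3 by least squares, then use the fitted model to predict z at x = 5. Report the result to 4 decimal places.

ẑ = -126.6137

MᵀM·[p, q]ᵀ = Mᵀz reads: 4·p + 737·q = -744;  737·p + 308865·q = -310553.
Δ = 4·308865 − 737² = 692291.
p = ((-744)·308865 − 737·(-310553))/692291 = -917999/692291; q = (4·(-310553) − 737·(-744))/692291 = -693884/692291.
At x = 5: ẑ = (-917999/692291)·(1) + (-693884/692291)·(125) = -87653499/692291.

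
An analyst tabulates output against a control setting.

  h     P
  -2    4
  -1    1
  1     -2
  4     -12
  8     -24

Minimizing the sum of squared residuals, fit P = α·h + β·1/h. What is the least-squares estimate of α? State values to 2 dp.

α = -3.02

Compute the Gram sums: Σh·h = 86, Σh·1/h = 5, Σ1/h·1/h = 149/64.
Moment sums: Σh·P = -251, Σ1/h·P = -11.
XᵀX·[α, β]ᵀ = XᵀP becomes [[86, 5]; [5, 149/64]]·[α, β]ᵀ = [-251, -11]ᵀ.
Δ = 86·(149/64) − 5² = 5607/32.
α = ((-251)·(149/64) − 5·(-11))/(5607/32) = -11293/3738; β = (86·(-11) − 5·(-251))/(5607/32) = 3296/1869.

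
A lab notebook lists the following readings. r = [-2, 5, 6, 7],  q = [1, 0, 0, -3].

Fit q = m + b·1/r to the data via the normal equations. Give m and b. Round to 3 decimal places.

Sums needed: Σ1 = 4, Σ1/r = 1/105, Σ1/r·1/r = 7457/22050.
Right-hand side: Σq = -2, Σ1/r·q = -13/14.
Normal equations: [[4, 1/105]; [1/105, 7457/22050]]·[m, b]ᵀ = [-2, -13/14]ᵀ.
Δ = 4·(7457/22050) − (1/105)² = 1657/1225.
m = ((-2)·(7457/22050) − (1/105)·(-13/14))/(1657/1225) = -14719/29826; b = (4·(-13/14) − (1/105)·(-2))/(1657/1225) = -13580/4971.

m = -0.493, b = -2.732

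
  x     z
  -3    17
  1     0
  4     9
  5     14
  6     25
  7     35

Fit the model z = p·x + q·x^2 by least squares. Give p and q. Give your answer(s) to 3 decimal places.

From the data, Σx·x = 136, Σx·x^2 = 722, Σx^2·x^2 = 4660.
And Σx·z = 450, Σx^2·z = 3262.
AᵀA·[p, q]ᵀ = Aᵀz becomes [[136, 722]; [722, 4660]]·[p, q]ᵀ = [450, 3262]ᵀ.
det = 136·4660 − 722² = 112476.
p = (450·4660 − 722·3262)/112476 = -64541/28119; q = (136·3262 − 722·450)/112476 = 29683/28119.

p = -2.295, q = 1.056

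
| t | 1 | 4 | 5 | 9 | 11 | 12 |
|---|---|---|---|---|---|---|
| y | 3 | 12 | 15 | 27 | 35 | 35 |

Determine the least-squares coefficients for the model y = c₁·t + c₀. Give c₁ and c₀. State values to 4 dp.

The normal equations are: 388·c₁ + 42·c₀ = 1174;  42·c₁ + 6·c₀ = 127.
(Σt·t = 388, Σt = 42, Σ1 = 6, Σt·y = 1174, Σy = 127.)
Eliminating c₀: 6·(row 1) − 42·(row 2) gives 564·c₁ = 6·1174 − 42·127 = 1710, so c₁ = 285/94.
Then c₀ = (127 − 42·(285/94))/6 = -8/141.

c₁ = 3.0319, c₀ = -0.0567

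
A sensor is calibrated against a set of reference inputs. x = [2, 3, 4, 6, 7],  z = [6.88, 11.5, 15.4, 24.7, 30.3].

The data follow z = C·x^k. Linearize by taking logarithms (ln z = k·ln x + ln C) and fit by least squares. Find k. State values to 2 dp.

k = 1.17

With ln zᵢ as the transformed response and ln xᵢ as the regressor:
XᵀX = [[10.6062, 6.9157]; [6.9157, 5]], rhs = [20.1943, 13.7233]ᵀ  (here Σln x = 6.9157, Σ(ln x)² = 10.6062, Σln z = 13.7233, Σln x·ln z = 20.1943).
Solving (det = 5.2037): k = 1.16549, ln C = 1.13262.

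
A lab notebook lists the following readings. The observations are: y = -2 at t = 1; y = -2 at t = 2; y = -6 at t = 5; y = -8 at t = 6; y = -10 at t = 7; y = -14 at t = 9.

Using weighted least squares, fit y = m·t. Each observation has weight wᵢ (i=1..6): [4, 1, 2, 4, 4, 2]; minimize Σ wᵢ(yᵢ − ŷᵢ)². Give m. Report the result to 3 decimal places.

The normal system MᵀWM·[m]ᵀ = MᵀWy is [[560]]·[m]ᵀ = [-796]ᵀ.
m = (-796)/560 = -1.42143.

m = -1.421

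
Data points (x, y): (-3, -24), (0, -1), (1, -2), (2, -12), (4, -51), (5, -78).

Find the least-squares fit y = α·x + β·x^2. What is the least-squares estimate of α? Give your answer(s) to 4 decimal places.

α = -0.7324

Sums needed: Σx·x = 55, Σx·x^2 = 171, Σx^2·x^2 = 979.
And Σx·y = -548, Σx^2·y = -3032.
Normal equations: [[55, 171]; [171, 979]]·[α, β]ᵀ = [-548, -3032]ᵀ.
Eliminating β: 979·(row 1) − 171·(row 2) gives 24604·α = 979·(-548) − 171·(-3032) = -18020, so α = -4505/6151.
Then β = ((-3032) − 171·(-4505/6151))/979 = -18263/6151.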